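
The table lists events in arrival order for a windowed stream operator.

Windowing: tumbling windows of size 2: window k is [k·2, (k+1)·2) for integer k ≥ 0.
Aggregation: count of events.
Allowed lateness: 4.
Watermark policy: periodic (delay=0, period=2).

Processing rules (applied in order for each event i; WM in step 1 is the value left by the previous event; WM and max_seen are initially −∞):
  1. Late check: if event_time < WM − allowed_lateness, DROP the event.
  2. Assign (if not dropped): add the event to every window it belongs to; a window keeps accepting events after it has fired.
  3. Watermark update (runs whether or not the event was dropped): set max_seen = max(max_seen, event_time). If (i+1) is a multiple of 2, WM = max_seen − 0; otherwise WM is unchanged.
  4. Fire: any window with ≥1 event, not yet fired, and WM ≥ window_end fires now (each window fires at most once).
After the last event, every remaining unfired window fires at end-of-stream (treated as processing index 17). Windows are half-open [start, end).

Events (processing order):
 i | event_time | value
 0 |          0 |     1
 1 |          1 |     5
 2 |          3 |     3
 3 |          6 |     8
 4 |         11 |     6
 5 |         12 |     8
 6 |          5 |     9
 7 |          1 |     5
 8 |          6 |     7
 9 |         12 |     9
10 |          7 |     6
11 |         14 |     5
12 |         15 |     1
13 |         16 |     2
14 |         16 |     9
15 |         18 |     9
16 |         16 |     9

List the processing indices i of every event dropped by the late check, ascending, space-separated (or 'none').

6 7 8 10

i=0 t=0 v=1: → [0,2); WM=−∞
i=1 t=1 v=5: → [0,2); WM=1
i=2 t=3 v=3: → [2,4); WM=1
i=3 t=6 v=8: → [6,8); WM=6; [0,2) fires=2 [2,4) fires=1
i=4 t=11 v=6: → [10,12); WM=6
i=5 t=12 v=8: → [12,14); WM=12; [6,8) fires=1 [10,12) fires=1
i=6 t=5 v=9: DROP (t<12-4); WM=12
i=7 t=1 v=5: DROP (t<12-4); WM=12
i=8 t=6 v=7: DROP (t<12-4); WM=12
i=9 t=12 v=9: → [12,14); WM=12
i=10 t=7 v=6: DROP (t<12-4); WM=12
i=11 t=14 v=5: → [14,16); WM=14; [12,14) fires=2
i=12 t=15 v=1: → [14,16); WM=14
i=13 t=16 v=2: → [16,18); WM=16; [14,16) fires=2
i=14 t=16 v=9: → [16,18); WM=16
i=15 t=18 v=9: → [18,20); WM=18; [16,18) fires=2
i=16 t=16 v=9: → [16,18); WM=18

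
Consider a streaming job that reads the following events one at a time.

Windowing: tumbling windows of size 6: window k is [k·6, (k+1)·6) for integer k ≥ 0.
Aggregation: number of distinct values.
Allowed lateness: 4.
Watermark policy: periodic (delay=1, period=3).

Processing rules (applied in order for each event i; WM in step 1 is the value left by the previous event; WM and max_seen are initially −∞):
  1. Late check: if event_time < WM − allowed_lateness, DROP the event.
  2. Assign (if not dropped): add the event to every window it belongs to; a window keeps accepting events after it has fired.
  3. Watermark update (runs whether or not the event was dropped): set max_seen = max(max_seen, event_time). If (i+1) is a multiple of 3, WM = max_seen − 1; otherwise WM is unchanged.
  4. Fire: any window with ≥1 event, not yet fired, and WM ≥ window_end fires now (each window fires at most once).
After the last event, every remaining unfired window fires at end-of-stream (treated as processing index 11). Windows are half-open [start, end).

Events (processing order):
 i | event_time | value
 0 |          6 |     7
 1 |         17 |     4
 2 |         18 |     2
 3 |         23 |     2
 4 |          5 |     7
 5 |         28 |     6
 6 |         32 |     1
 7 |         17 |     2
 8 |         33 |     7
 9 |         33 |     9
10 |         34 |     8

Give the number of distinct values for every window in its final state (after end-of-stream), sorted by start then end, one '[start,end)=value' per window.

[6,12)=1 [12,18)=1 [18,24)=1 [24,30)=1 [30,36)=4

i=0 t=6 v=7: → [6,12); WM=−∞
i=1 t=17 v=4: → [12,18); WM=−∞
i=2 t=18 v=2: → [18,24); WM=17; [6,12) fires=1
i=3 t=23 v=2: → [18,24); WM=17
i=4 t=5 v=7: DROP (t<17-4); WM=17
i=5 t=28 v=6: → [24,30); WM=27; [12,18) fires=1 [18,24) fires=1
i=6 t=32 v=1: → [30,36); WM=27
i=7 t=17 v=2: DROP (t<27-4); WM=27
i=8 t=33 v=7: → [30,36); WM=32; [24,30) fires=1
i=9 t=33 v=9: → [30,36); WM=32
i=10 t=34 v=8: → [30,36); WM=32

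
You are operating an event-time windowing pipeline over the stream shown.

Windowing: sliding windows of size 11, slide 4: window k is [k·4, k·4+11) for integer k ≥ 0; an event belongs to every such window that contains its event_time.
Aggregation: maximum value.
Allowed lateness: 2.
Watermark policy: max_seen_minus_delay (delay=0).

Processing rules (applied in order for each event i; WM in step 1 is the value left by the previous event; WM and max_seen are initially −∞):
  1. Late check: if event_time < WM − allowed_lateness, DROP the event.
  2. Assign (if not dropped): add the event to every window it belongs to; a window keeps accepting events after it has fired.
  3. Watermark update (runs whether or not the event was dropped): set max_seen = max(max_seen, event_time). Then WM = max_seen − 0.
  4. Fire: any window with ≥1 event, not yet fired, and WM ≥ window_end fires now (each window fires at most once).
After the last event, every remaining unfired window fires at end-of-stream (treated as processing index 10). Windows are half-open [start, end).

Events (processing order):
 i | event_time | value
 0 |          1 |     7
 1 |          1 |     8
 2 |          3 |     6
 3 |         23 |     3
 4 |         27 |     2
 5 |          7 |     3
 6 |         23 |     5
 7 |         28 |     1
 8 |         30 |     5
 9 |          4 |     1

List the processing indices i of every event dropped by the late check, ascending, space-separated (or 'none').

i=0 t=1 v=7: → [0,11); WM=1
i=1 t=1 v=8: → [0,11); WM=1
i=2 t=3 v=6: → [0,11); WM=3
i=3 t=23 v=3: → [20,31),[16,27); WM=23; [0,11) fires=8
i=4 t=27 v=2: → [24,35),[20,31); WM=27; [16,27) fires=3
i=5 t=7 v=3: DROP (t<27-2); WM=27
i=6 t=23 v=5: DROP (t<27-2); WM=27
i=7 t=28 v=1: → [28,39),[24,35),[20,31); WM=28
i=8 t=30 v=5: → [28,39),[24,35),[20,31); WM=30
i=9 t=4 v=1: DROP (t<30-2); WM=30

5 6 9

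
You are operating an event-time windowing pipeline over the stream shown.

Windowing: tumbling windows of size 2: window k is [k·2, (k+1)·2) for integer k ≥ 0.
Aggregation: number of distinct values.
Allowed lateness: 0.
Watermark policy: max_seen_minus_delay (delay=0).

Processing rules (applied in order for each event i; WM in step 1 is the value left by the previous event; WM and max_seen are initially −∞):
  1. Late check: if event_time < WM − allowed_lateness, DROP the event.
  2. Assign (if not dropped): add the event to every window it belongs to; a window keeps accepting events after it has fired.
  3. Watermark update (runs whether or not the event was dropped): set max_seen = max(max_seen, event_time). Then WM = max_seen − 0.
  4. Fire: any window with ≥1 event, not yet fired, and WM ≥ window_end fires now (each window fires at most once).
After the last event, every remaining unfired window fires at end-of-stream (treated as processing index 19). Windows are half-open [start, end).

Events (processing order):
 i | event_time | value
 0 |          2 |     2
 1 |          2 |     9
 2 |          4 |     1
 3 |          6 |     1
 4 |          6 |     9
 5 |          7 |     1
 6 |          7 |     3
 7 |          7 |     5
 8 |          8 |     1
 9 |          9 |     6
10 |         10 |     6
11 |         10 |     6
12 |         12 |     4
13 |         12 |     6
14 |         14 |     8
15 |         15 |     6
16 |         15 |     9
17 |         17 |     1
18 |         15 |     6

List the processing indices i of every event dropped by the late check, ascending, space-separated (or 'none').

i=0 t=2 v=2: → [2,4); WM=2
i=1 t=2 v=9: → [2,4); WM=2
i=2 t=4 v=1: → [4,6); WM=4; [2,4) fires=2
i=3 t=6 v=1: → [6,8); WM=6; [4,6) fires=1
i=4 t=6 v=9: → [6,8); WM=6
i=5 t=7 v=1: → [6,8); WM=7
i=6 t=7 v=3: → [6,8); WM=7
i=7 t=7 v=5: → [6,8); WM=7
i=8 t=8 v=1: → [8,10); WM=8; [6,8) fires=4
i=9 t=9 v=6: → [8,10); WM=9
i=10 t=10 v=6: → [10,12); WM=10; [8,10) fires=2
i=11 t=10 v=6: → [10,12); WM=10
i=12 t=12 v=4: → [12,14); WM=12; [10,12) fires=1
i=13 t=12 v=6: → [12,14); WM=12
i=14 t=14 v=8: → [14,16); WM=14; [12,14) fires=2
i=15 t=15 v=6: → [14,16); WM=15
i=16 t=15 v=9: → [14,16); WM=15
i=17 t=17 v=1: → [16,18); WM=17; [14,16) fires=3
i=18 t=15 v=6: DROP (t<17-0); WM=17

18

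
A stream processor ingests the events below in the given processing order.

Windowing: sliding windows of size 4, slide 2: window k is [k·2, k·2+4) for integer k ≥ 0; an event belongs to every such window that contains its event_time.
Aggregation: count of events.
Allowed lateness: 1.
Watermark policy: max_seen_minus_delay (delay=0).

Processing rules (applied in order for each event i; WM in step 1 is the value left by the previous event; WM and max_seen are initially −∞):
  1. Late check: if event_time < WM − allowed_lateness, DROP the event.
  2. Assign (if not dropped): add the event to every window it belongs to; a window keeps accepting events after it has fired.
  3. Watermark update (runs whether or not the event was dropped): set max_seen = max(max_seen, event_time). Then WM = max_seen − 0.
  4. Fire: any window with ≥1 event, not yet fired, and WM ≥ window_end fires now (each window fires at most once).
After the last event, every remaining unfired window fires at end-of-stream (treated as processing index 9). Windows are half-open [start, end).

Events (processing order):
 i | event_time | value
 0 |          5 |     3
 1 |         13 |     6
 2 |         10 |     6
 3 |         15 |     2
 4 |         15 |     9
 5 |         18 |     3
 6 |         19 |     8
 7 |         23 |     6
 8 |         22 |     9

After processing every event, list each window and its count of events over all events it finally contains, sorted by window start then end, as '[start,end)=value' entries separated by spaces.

[2,6)=1 [4,8)=1 [10,14)=1 [12,16)=3 [14,18)=2 [16,20)=2 [18,22)=2 [20,24)=2 [22,26)=2

i=0 t=5 v=3: → [4,8),[2,6); WM=5
i=1 t=13 v=6: → [12,16),[10,14); WM=13; [2,6) fires=1 [4,8) fires=1
i=2 t=10 v=6: DROP (t<13-1); WM=13
i=3 t=15 v=2: → [14,18),[12,16); WM=15; [10,14) fires=1
i=4 t=15 v=9: → [14,18),[12,16); WM=15
i=5 t=18 v=3: → [18,22),[16,20); WM=18; [12,16) fires=3 [14,18) fires=2
i=6 t=19 v=8: → [18,22),[16,20); WM=19
i=7 t=23 v=6: → [22,26),[20,24); WM=23; [16,20) fires=2 [18,22) fires=2
i=8 t=22 v=9: → [22,26),[20,24); WM=23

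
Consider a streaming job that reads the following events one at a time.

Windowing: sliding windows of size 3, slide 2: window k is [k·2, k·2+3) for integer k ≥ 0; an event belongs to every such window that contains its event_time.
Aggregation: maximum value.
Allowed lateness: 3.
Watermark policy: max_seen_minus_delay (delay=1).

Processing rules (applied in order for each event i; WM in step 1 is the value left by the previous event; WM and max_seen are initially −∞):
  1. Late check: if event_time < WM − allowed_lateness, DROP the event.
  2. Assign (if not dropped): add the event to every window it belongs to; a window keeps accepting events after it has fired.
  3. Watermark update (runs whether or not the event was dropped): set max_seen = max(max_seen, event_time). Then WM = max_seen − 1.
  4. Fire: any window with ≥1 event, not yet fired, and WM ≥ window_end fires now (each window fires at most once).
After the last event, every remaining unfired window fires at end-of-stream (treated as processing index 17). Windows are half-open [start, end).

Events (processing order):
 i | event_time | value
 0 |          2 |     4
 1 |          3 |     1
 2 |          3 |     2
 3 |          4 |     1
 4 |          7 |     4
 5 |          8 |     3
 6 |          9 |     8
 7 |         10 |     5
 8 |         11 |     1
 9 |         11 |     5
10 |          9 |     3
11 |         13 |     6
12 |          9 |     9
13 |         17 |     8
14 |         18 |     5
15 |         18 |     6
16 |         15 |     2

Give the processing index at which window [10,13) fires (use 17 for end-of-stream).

13

i=0 t=2 v=4: → [2,5),[0,3); WM=1
i=1 t=3 v=1: → [2,5); WM=2
i=2 t=3 v=2: → [2,5); WM=2
i=3 t=4 v=1: → [4,7),[2,5); WM=3; [0,3) fires=4
i=4 t=7 v=4: → [6,9); WM=6; [2,5) fires=4
i=5 t=8 v=3: → [8,11),[6,9); WM=7; [4,7) fires=1
i=6 t=9 v=8: → [8,11); WM=8
i=7 t=10 v=5: → [10,13),[8,11); WM=9; [6,9) fires=4
i=8 t=11 v=1: → [10,13); WM=10
i=9 t=11 v=5: → [10,13); WM=10
i=10 t=9 v=3: → [8,11); WM=10
i=11 t=13 v=6: → [12,15); WM=12; [8,11) fires=8
i=12 t=9 v=9: → [8,11); WM=12
i=13 t=17 v=8: → [16,19); WM=16; [10,13) fires=5 [12,15) fires=6
i=14 t=18 v=5: → [18,21),[16,19); WM=17
i=15 t=18 v=6: → [18,21),[16,19); WM=17
i=16 t=15 v=2: → [14,17); WM=17; [14,17) fires=2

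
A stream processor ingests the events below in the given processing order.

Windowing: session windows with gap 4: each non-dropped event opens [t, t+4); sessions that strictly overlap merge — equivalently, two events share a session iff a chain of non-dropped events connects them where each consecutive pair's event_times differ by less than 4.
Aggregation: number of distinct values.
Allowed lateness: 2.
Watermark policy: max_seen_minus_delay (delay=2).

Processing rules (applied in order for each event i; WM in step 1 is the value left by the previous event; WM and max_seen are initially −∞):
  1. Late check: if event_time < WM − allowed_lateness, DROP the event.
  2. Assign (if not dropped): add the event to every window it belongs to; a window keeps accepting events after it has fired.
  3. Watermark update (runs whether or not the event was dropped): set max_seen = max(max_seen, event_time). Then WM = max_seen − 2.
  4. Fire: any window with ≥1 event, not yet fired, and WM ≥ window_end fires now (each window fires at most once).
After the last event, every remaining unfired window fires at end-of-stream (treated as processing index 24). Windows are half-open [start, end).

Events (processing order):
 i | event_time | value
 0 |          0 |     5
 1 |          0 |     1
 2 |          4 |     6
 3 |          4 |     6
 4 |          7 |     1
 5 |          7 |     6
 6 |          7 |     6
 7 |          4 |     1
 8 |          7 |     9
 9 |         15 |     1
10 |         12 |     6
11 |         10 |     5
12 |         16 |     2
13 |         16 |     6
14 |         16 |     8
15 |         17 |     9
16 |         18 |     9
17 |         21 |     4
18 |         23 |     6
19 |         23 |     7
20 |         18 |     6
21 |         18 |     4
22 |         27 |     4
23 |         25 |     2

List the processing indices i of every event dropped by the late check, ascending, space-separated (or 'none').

11 20 21

i=0 t=0 v=5: → [0,4); WM=-2
i=1 t=0 v=1: → [0,4); WM=-2
i=2 t=4 v=6: → [4,8); WM=2
i=3 t=4 v=6: → [4,8); WM=2
i=4 t=7 v=1: → [4,11); WM=5
i=5 t=7 v=6: → [4,11); WM=5
i=6 t=7 v=6: → [4,11); WM=5
i=7 t=4 v=1: → [4,11); WM=5
i=8 t=7 v=9: → [4,11); WM=5
i=9 t=15 v=1: → [15,19); WM=13
i=10 t=12 v=6: → [12,19); WM=13
i=11 t=10 v=5: DROP (t<13-2); WM=13
i=12 t=16 v=2: → [12,20); WM=14
i=13 t=16 v=6: → [12,20); WM=14
i=14 t=16 v=8: → [12,20); WM=14
i=15 t=17 v=9: → [12,21); WM=15
i=16 t=18 v=9: → [12,22); WM=16
i=17 t=21 v=4: → [12,25); WM=19
i=18 t=23 v=6: → [12,27); WM=21
i=19 t=23 v=7: → [12,27); WM=21
i=20 t=18 v=6: DROP (t<21-2); WM=21
i=21 t=18 v=4: DROP (t<21-2); WM=21
i=22 t=27 v=4: → [27,31); WM=25
i=23 t=25 v=2: → [12,31); WM=25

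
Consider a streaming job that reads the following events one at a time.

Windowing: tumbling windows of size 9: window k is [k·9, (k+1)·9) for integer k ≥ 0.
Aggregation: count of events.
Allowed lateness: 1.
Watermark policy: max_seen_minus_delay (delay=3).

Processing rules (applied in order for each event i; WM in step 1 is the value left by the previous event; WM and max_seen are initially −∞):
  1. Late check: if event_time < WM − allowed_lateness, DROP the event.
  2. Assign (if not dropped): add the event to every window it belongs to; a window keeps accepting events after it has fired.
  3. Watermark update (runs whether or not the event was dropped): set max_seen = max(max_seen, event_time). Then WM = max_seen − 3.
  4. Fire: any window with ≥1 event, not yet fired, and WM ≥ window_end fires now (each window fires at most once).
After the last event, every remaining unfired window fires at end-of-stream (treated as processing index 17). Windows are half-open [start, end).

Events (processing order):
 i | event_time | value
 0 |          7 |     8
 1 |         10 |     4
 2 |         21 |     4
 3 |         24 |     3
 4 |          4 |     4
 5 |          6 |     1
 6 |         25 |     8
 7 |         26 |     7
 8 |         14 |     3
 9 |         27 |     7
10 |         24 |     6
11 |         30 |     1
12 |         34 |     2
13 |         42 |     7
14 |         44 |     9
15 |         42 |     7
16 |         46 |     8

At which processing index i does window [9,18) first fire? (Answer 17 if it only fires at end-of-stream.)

i=0 t=7 v=8: → [0,9); WM=4
i=1 t=10 v=4: → [9,18); WM=7
i=2 t=21 v=4: → [18,27); WM=18; [0,9) fires=1 [9,18) fires=1
i=3 t=24 v=3: → [18,27); WM=21
i=4 t=4 v=4: DROP (t<21-1); WM=21
i=5 t=6 v=1: DROP (t<21-1); WM=21
i=6 t=25 v=8: → [18,27); WM=22
i=7 t=26 v=7: → [18,27); WM=23
i=8 t=14 v=3: DROP (t<23-1); WM=23
i=9 t=27 v=7: → [27,36); WM=24
i=10 t=24 v=6: → [18,27); WM=24
i=11 t=30 v=1: → [27,36); WM=27; [18,27) fires=5
i=12 t=34 v=2: → [27,36); WM=31
i=13 t=42 v=7: → [36,45); WM=39; [27,36) fires=3
i=14 t=44 v=9: → [36,45); WM=41
i=15 t=42 v=7: → [36,45); WM=41
i=16 t=46 v=8: → [45,54); WM=43

2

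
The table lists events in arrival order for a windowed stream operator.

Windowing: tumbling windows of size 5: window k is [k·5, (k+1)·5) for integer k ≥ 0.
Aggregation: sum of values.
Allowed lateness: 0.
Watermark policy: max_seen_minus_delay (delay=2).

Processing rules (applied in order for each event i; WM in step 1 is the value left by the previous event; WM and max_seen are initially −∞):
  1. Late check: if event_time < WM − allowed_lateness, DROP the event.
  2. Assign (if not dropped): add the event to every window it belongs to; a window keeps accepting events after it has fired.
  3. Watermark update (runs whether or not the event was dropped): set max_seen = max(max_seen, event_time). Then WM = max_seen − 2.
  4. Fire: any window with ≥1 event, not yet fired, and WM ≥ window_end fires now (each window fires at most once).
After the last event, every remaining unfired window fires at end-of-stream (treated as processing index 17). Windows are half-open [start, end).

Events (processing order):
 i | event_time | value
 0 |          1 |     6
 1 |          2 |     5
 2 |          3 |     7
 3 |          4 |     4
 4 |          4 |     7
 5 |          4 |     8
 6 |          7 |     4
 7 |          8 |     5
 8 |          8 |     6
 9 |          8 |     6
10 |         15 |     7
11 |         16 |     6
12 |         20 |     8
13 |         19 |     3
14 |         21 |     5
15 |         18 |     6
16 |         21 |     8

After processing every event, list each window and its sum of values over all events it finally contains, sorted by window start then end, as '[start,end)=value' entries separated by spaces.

[0,5)=37 [5,10)=21 [15,20)=16 [20,25)=21

i=0 t=1 v=6: → [0,5); WM=-1
i=1 t=2 v=5: → [0,5); WM=0
i=2 t=3 v=7: → [0,5); WM=1
i=3 t=4 v=4: → [0,5); WM=2
i=4 t=4 v=7: → [0,5); WM=2
i=5 t=4 v=8: → [0,5); WM=2
i=6 t=7 v=4: → [5,10); WM=5; [0,5) fires=37
i=7 t=8 v=5: → [5,10); WM=6
i=8 t=8 v=6: → [5,10); WM=6
i=9 t=8 v=6: → [5,10); WM=6
i=10 t=15 v=7: → [15,20); WM=13; [5,10) fires=21
i=11 t=16 v=6: → [15,20); WM=14
i=12 t=20 v=8: → [20,25); WM=18
i=13 t=19 v=3: → [15,20); WM=18
i=14 t=21 v=5: → [20,25); WM=19
i=15 t=18 v=6: DROP (t<19-0); WM=19
i=16 t=21 v=8: → [20,25); WM=19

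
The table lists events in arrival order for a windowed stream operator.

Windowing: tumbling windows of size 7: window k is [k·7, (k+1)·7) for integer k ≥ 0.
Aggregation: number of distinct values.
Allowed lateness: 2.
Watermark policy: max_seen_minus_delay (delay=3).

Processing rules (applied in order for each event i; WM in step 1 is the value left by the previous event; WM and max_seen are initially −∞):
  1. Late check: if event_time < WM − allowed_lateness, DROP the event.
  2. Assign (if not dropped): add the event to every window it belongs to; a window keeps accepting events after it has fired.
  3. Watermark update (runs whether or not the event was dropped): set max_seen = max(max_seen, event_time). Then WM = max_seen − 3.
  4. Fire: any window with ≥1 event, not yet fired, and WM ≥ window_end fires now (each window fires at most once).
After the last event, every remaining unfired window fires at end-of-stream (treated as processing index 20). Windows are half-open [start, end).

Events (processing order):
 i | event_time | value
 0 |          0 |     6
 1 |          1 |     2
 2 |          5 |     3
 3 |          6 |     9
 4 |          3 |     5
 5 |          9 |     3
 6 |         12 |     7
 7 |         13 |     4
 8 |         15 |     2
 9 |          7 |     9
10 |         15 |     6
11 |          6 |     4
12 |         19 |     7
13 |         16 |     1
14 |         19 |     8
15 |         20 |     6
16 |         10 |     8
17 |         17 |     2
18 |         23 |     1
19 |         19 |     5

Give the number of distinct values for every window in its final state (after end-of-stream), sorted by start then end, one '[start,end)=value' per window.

[0,7)=5 [7,14)=3 [14,21)=6 [21,28)=1

i=0 t=0 v=6: → [0,7); WM=-3
i=1 t=1 v=2: → [0,7); WM=-2
i=2 t=5 v=3: → [0,7); WM=2
i=3 t=6 v=9: → [0,7); WM=3
i=4 t=3 v=5: → [0,7); WM=3
i=5 t=9 v=3: → [7,14); WM=6
i=6 t=12 v=7: → [7,14); WM=9; [0,7) fires=5
i=7 t=13 v=4: → [7,14); WM=10
i=8 t=15 v=2: → [14,21); WM=12
i=9 t=7 v=9: DROP (t<12-2); WM=12
i=10 t=15 v=6: → [14,21); WM=12
i=11 t=6 v=4: DROP (t<12-2); WM=12
i=12 t=19 v=7: → [14,21); WM=16; [7,14) fires=3
i=13 t=16 v=1: → [14,21); WM=16
i=14 t=19 v=8: → [14,21); WM=16
i=15 t=20 v=6: → [14,21); WM=17
i=16 t=10 v=8: DROP (t<17-2); WM=17
i=17 t=17 v=2: → [14,21); WM=17
i=18 t=23 v=1: → [21,28); WM=20
i=19 t=19 v=5: → [14,21); WM=20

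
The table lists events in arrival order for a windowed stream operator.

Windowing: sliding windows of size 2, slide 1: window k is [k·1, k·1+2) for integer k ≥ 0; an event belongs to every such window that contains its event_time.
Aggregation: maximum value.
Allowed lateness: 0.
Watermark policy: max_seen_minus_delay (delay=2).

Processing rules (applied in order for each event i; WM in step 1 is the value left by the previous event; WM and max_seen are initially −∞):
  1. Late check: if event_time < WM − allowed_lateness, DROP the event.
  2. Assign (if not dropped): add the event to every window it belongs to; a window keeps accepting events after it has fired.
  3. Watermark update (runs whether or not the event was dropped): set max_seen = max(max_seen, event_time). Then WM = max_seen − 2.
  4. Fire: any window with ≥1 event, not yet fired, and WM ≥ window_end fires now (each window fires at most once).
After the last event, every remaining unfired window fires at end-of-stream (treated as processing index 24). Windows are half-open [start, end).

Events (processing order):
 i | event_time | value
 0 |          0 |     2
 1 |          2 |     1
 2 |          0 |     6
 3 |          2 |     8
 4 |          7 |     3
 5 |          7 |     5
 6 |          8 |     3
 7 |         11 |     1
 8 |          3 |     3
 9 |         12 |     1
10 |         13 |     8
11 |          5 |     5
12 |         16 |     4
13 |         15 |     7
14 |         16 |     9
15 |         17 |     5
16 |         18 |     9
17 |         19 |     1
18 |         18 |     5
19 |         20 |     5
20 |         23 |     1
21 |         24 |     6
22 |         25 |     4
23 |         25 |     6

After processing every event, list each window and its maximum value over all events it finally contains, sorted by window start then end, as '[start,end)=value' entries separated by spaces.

i=0 t=0 v=2: → [0,2); WM=-2
i=1 t=2 v=1: → [2,4),[1,3); WM=0
i=2 t=0 v=6: → [0,2); WM=0
i=3 t=2 v=8: → [2,4),[1,3); WM=0
i=4 t=7 v=3: → [7,9),[6,8); WM=5; [0,2) fires=6 [1,3) fires=8 [2,4) fires=8
i=5 t=7 v=5: → [7,9),[6,8); WM=5
i=6 t=8 v=3: → [8,10),[7,9); WM=6
i=7 t=11 v=1: → [11,13),[10,12); WM=9; [6,8) fires=5 [7,9) fires=5
i=8 t=3 v=3: DROP (t<9-0); WM=9
i=9 t=12 v=1: → [12,14),[11,13); WM=10; [8,10) fires=3
i=10 t=13 v=8: → [13,15),[12,14); WM=11
i=11 t=5 v=5: DROP (t<11-0); WM=11
i=12 t=16 v=4: → [16,18),[15,17); WM=14; [10,12) fires=1 [11,13) fires=1 [12,14) fires=8
i=13 t=15 v=7: → [15,17),[14,16); WM=14
i=14 t=16 v=9: → [16,18),[15,17); WM=14
i=15 t=17 v=5: → [17,19),[16,18); WM=15; [13,15) fires=8
i=16 t=18 v=9: → [18,20),[17,19); WM=16; [14,16) fires=7
i=17 t=19 v=1: → [19,21),[18,20); WM=17; [15,17) fires=9
i=18 t=18 v=5: → [18,20),[17,19); WM=17
i=19 t=20 v=5: → [20,22),[19,21); WM=18; [16,18) fires=9
i=20 t=23 v=1: → [23,25),[22,24); WM=21; [17,19) fires=9 [18,20) fires=9 [19,21) fires=5
i=21 t=24 v=6: → [24,26),[23,25); WM=22; [20,22) fires=5
i=22 t=25 v=4: → [25,27),[24,26); WM=23
i=23 t=25 v=6: → [25,27),[24,26); WM=23

[0,2)=6 [1,3)=8 [2,4)=8 [6,8)=5 [7,9)=5 [8,10)=3 [10,12)=1 [11,13)=1 [12,14)=8 [13,15)=8 [14,16)=7 [15,17)=9 [16,18)=9 [17,19)=9 [18,20)=9 [19,21)=5 [20,22)=5 [22,24)=1 [23,25)=6 [24,26)=6 [25,27)=6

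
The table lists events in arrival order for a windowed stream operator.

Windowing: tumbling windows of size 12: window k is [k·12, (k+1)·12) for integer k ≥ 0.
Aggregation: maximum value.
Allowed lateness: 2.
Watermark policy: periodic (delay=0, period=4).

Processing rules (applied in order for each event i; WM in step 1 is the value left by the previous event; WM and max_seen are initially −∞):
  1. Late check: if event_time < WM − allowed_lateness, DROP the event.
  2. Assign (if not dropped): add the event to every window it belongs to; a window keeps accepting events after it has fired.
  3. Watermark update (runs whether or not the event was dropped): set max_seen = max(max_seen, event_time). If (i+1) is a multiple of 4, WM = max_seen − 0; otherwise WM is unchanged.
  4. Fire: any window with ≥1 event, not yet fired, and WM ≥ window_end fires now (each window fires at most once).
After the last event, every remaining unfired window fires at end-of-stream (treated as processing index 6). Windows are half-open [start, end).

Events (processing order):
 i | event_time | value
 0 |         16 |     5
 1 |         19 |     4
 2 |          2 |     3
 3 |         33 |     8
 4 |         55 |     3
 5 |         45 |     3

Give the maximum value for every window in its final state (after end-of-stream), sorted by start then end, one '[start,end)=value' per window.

[0,12)=3 [12,24)=5 [24,36)=8 [36,48)=3 [48,60)=3

i=0 t=16 v=5: → [12,24); WM=−∞
i=1 t=19 v=4: → [12,24); WM=−∞
i=2 t=2 v=3: → [0,12); WM=−∞
i=3 t=33 v=8: → [24,36); WM=33; [0,12) fires=3 [12,24) fires=5
i=4 t=55 v=3: → [48,60); WM=33
i=5 t=45 v=3: → [36,48); WM=33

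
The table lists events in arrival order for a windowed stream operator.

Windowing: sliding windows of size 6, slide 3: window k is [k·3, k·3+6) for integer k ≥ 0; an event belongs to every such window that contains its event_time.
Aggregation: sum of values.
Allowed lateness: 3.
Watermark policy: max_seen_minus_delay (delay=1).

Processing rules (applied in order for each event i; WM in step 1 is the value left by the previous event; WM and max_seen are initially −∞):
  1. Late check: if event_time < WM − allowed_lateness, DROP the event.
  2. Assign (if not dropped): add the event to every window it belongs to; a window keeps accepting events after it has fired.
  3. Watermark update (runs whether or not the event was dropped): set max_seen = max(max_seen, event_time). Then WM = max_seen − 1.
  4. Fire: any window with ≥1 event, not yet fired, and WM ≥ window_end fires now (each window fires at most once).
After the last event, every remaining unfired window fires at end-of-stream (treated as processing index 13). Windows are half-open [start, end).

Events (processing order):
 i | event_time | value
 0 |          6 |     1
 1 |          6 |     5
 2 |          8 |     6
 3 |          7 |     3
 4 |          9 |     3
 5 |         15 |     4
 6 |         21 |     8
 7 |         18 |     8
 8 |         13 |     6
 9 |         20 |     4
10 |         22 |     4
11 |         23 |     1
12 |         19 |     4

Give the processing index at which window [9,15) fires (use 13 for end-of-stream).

i=0 t=6 v=1: → [6,12),[3,9); WM=5
i=1 t=6 v=5: → [6,12),[3,9); WM=5
i=2 t=8 v=6: → [6,12),[3,9); WM=7
i=3 t=7 v=3: → [6,12),[3,9); WM=7
i=4 t=9 v=3: → [9,15),[6,12); WM=8
i=5 t=15 v=4: → [15,21),[12,18); WM=14; [3,9) fires=15 [6,12) fires=18
i=6 t=21 v=8: → [21,27),[18,24); WM=20; [9,15) fires=3 [12,18) fires=4
i=7 t=18 v=8: → [18,24),[15,21); WM=20
i=8 t=13 v=6: DROP (t<20-3); WM=20
i=9 t=20 v=4: → [18,24),[15,21); WM=20
i=10 t=22 v=4: → [21,27),[18,24); WM=21; [15,21) fires=16
i=11 t=23 v=1: → [21,27),[18,24); WM=22
i=12 t=19 v=4: → [18,24),[15,21); WM=22

6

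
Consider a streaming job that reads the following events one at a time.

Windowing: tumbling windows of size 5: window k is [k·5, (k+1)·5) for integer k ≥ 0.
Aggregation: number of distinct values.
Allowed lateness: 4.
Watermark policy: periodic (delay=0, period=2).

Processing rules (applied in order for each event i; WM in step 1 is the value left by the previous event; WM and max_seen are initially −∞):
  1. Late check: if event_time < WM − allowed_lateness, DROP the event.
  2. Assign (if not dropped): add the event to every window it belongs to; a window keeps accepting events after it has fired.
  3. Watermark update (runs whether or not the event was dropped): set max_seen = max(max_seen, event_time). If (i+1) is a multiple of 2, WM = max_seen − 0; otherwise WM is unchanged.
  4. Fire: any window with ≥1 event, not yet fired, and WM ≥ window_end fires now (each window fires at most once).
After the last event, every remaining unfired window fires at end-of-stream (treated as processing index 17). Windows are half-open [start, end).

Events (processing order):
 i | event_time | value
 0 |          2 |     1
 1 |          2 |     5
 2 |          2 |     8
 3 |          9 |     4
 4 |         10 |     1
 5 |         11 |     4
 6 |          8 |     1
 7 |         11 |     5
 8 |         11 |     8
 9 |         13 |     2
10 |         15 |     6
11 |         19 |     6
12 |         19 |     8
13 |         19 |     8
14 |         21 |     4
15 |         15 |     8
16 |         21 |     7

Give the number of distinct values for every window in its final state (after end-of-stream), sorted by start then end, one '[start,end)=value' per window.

i=0 t=2 v=1: → [0,5); WM=−∞
i=1 t=2 v=5: → [0,5); WM=2
i=2 t=2 v=8: → [0,5); WM=2
i=3 t=9 v=4: → [5,10); WM=9; [0,5) fires=3
i=4 t=10 v=1: → [10,15); WM=9
i=5 t=11 v=4: → [10,15); WM=11; [5,10) fires=1
i=6 t=8 v=1: → [5,10); WM=11
i=7 t=11 v=5: → [10,15); WM=11
i=8 t=11 v=8: → [10,15); WM=11
i=9 t=13 v=2: → [10,15); WM=13
i=10 t=15 v=6: → [15,20); WM=13
i=11 t=19 v=6: → [15,20); WM=19; [10,15) fires=5
i=12 t=19 v=8: → [15,20); WM=19
i=13 t=19 v=8: → [15,20); WM=19
i=14 t=21 v=4: → [20,25); WM=19
i=15 t=15 v=8: → [15,20); WM=21; [15,20) fires=2
i=16 t=21 v=7: → [20,25); WM=21

[0,5)=3 [5,10)=2 [10,15)=5 [15,20)=2 [20,25)=2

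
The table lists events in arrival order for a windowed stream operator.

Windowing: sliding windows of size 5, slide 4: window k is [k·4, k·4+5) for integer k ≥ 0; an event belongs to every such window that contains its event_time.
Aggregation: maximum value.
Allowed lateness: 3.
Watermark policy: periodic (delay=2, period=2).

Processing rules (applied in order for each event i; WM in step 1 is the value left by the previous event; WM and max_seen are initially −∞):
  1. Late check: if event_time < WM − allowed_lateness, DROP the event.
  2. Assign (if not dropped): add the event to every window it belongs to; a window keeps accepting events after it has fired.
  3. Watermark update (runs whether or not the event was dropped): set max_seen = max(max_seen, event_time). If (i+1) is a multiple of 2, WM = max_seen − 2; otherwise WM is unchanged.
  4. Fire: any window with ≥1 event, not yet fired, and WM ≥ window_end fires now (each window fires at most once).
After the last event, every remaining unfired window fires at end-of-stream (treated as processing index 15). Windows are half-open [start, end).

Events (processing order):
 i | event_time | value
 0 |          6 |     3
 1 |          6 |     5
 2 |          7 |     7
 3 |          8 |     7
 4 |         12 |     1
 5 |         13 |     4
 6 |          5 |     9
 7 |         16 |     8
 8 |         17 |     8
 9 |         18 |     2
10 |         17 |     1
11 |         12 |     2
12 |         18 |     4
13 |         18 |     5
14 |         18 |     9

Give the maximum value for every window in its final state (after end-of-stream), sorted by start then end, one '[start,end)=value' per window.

[4,9)=7 [8,13)=7 [12,17)=8 [16,21)=9

i=0 t=6 v=3: → [4,9); WM=−∞
i=1 t=6 v=5: → [4,9); WM=4
i=2 t=7 v=7: → [4,9); WM=4
i=3 t=8 v=7: → [8,13),[4,9); WM=6
i=4 t=12 v=1: → [12,17),[8,13); WM=6
i=5 t=13 v=4: → [12,17); WM=11; [4,9) fires=7
i=6 t=5 v=9: DROP (t<11-3); WM=11
i=7 t=16 v=8: → [16,21),[12,17); WM=14; [8,13) fires=7
i=8 t=17 v=8: → [16,21); WM=14
i=9 t=18 v=2: → [16,21); WM=16
i=10 t=17 v=1: → [16,21); WM=16
i=11 t=12 v=2: DROP (t<16-3); WM=16
i=12 t=18 v=4: → [16,21); WM=16
i=13 t=18 v=5: → [16,21); WM=16
i=14 t=18 v=9: → [16,21); WM=16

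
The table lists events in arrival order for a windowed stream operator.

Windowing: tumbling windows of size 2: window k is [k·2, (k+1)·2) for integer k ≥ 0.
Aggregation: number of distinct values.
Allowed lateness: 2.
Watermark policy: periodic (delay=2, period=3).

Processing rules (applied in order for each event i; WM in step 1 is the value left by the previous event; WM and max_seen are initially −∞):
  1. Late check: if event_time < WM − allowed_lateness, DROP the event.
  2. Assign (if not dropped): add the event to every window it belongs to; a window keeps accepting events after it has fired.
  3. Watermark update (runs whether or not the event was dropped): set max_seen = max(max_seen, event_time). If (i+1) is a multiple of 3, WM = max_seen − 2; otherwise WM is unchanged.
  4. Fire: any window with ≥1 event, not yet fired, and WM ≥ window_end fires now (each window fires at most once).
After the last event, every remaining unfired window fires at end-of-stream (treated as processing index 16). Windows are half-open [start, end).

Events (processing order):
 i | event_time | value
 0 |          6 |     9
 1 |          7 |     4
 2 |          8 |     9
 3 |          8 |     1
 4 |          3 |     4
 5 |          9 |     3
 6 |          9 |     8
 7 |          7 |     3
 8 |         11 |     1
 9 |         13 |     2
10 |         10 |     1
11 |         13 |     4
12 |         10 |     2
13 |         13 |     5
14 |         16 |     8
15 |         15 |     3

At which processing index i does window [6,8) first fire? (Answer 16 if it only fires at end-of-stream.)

i=0 t=6 v=9: → [6,8); WM=−∞
i=1 t=7 v=4: → [6,8); WM=−∞
i=2 t=8 v=9: → [8,10); WM=6
i=3 t=8 v=1: → [8,10); WM=6
i=4 t=3 v=4: DROP (t<6-2); WM=6
i=5 t=9 v=3: → [8,10); WM=7
i=6 t=9 v=8: → [8,10); WM=7
i=7 t=7 v=3: → [6,8); WM=7
i=8 t=11 v=1: → [10,12); WM=9; [6,8) fires=3
i=9 t=13 v=2: → [12,14); WM=9
i=10 t=10 v=1: → [10,12); WM=9
i=11 t=13 v=4: → [12,14); WM=11; [8,10) fires=4
i=12 t=10 v=2: → [10,12); WM=11
i=13 t=13 v=5: → [12,14); WM=11
i=14 t=16 v=8: → [16,18); WM=14; [10,12) fires=2 [12,14) fires=3
i=15 t=15 v=3: → [14,16); WM=14

8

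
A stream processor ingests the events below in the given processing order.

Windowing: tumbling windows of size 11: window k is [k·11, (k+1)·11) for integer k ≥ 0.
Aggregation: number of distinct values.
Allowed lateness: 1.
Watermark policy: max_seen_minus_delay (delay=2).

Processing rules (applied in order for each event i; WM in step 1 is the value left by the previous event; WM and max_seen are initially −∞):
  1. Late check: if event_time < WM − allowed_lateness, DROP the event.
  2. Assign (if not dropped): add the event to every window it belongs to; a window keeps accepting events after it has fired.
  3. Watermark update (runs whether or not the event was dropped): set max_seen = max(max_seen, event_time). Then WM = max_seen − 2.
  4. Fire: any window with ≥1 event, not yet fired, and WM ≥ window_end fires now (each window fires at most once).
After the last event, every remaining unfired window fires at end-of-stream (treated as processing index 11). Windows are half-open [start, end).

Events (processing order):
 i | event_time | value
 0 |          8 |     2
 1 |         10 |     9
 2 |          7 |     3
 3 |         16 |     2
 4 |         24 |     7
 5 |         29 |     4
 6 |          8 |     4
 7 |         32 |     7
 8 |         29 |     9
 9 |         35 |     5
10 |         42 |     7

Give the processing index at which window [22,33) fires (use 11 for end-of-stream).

i=0 t=8 v=2: → [0,11); WM=6
i=1 t=10 v=9: → [0,11); WM=8
i=2 t=7 v=3: → [0,11); WM=8
i=3 t=16 v=2: → [11,22); WM=14; [0,11) fires=3
i=4 t=24 v=7: → [22,33); WM=22; [11,22) fires=1
i=5 t=29 v=4: → [22,33); WM=27
i=6 t=8 v=4: DROP (t<27-1); WM=27
i=7 t=32 v=7: → [22,33); WM=30
i=8 t=29 v=9: → [22,33); WM=30
i=9 t=35 v=5: → [33,44); WM=33; [22,33) fires=3
i=10 t=42 v=7: → [33,44); WM=40

9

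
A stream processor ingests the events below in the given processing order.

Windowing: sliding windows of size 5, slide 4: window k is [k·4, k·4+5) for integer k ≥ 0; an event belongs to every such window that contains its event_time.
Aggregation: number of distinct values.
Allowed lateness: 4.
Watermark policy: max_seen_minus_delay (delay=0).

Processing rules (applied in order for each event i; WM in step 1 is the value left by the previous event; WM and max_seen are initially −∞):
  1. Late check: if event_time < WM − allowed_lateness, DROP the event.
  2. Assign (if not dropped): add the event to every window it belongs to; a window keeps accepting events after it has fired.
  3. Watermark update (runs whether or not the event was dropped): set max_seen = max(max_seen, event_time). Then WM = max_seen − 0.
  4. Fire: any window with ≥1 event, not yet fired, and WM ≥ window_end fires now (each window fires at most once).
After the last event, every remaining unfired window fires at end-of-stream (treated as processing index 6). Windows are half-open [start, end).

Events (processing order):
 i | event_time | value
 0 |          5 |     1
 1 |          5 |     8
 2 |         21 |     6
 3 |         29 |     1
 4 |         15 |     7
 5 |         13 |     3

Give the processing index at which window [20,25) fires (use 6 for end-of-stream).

3

i=0 t=5 v=1: → [4,9); WM=5
i=1 t=5 v=8: → [4,9); WM=5
i=2 t=21 v=6: → [20,25); WM=21; [4,9) fires=2
i=3 t=29 v=1: → [28,33); WM=29; [20,25) fires=1
i=4 t=15 v=7: DROP (t<29-4); WM=29
i=5 t=13 v=3: DROP (t<29-4); WM=29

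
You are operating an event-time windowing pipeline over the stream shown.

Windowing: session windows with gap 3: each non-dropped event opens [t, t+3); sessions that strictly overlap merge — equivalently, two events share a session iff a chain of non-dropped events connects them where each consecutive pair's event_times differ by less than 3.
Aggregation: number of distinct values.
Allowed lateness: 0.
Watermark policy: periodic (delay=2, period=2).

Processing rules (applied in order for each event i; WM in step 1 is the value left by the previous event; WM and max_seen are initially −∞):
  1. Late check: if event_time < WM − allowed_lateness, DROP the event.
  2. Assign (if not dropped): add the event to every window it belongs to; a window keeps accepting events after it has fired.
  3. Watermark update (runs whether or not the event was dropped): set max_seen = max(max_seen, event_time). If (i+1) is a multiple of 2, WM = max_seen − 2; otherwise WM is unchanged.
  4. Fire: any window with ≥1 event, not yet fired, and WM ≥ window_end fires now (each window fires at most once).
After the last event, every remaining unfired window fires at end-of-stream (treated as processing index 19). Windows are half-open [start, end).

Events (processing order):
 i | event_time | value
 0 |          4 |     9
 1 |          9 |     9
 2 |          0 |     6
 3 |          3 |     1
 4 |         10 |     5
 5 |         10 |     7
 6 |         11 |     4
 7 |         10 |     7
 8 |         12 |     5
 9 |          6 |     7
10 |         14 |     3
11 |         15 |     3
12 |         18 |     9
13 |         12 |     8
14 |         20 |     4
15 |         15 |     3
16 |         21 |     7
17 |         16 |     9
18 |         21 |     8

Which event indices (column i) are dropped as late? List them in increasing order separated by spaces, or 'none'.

i=0 t=4 v=9: → [4,7); WM=−∞
i=1 t=9 v=9: → [9,12); WM=7
i=2 t=0 v=6: DROP (t<7-0); WM=7
i=3 t=3 v=1: DROP (t<7-0); WM=7
i=4 t=10 v=5: → [9,13); WM=7
i=5 t=10 v=7: → [9,13); WM=8
i=6 t=11 v=4: → [9,14); WM=8
i=7 t=10 v=7: → [9,14); WM=9
i=8 t=12 v=5: → [9,15); WM=9
i=9 t=6 v=7: DROP (t<9-0); WM=10
i=10 t=14 v=3: → [9,17); WM=10
i=11 t=15 v=3: → [9,18); WM=13
i=12 t=18 v=9: → [18,21); WM=13
i=13 t=12 v=8: DROP (t<13-0); WM=16
i=14 t=20 v=4: → [18,23); WM=16
i=15 t=15 v=3: DROP (t<16-0); WM=18
i=16 t=21 v=7: → [18,24); WM=18
i=17 t=16 v=9: DROP (t<18-0); WM=19
i=18 t=21 v=8: → [18,24); WM=19

2 3 9 13 15 17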